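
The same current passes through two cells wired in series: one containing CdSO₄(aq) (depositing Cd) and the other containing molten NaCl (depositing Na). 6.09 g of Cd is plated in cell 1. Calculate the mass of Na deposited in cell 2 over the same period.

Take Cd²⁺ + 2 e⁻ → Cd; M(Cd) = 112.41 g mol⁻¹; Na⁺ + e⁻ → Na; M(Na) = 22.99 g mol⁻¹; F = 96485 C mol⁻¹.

2.49 g

n(Cd) = 6.09 / 112.41 = 0.05418 mol.
Since Cd²⁺ + 2 e⁻ → Cd, n(e⁻) passed = 2 × 0.05418 = 0.1084 mol.
Cells in series carry the same charge, so the same 0.1084 mol of electrons passes through cell 2.
Na⁺ + e⁻ → Na, so n(Na) = 0.1084 / 1 = 0.1084 mol.
m(Na) = 0.1084 × 22.99 = 2.49 g.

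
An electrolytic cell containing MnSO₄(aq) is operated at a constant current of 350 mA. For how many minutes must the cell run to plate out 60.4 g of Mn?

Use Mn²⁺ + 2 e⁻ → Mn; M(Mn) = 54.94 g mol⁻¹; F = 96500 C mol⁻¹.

10100 min

n(Mn) = m/M = 60.4 / 54.94 = 1.099 mol.
Each Mn atom requires 2 electrons, so n(e⁻) = 2 × 1.099 = 2.199 mol.
Q = n(e⁻)·F = 2.199 × 96500 = 212200 C.
t = Q/I = 212200 / 0.3500 A = 606200 s = 10100 min.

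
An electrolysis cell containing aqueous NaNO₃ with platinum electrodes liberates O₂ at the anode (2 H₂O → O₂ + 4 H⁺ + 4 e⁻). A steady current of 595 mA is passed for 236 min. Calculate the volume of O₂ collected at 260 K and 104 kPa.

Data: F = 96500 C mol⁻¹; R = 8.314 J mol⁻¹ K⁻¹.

Q = I·t = 0.5950 A × 14160 s = 8425 C.
n(e⁻) = Q/F = 8425 / 96500 = 0.08731 mol.
4 electrons are transferred per O₂ molecule, so n(O₂) = 0.08731 / 4 = 0.02183 mol.
V = nRT/P = (0.02183 × 8.314 × 260) / (104 × 10³ Pa) = 4.54 × 10⁻⁴ m³ = 0.454 L.

0.454 L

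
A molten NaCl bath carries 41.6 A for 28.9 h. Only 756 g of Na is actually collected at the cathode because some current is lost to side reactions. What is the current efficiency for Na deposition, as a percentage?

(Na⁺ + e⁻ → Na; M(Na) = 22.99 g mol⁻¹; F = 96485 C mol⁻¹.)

73.3 %

Q = I·t = 41.60 × 104040 = 4328000 C; n(e⁻) = 4328000/96485 = 44.86 mol.
Theoretical n(Na) = n(e⁻)/1 = 44.86 mol, i.e. m_theo = 44.86 × 22.99 = 1031 g.
Efficiency = m_actual / m_theo = 756 / 1031 = 73.3 %.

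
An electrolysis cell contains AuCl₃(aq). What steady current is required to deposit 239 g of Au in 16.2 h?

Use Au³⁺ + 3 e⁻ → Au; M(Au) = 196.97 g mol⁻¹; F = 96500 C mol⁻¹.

6.02 A

n(Au) = 239 / 196.97 = 1.213 mol.
n(e⁻) = 3 × 1.213 = 3.640 mol.
Q = n(e⁻)·F = 3.640 × 96500 = 351300 C.
I = Q/t = 351300 / 58320 s = 6.02 A.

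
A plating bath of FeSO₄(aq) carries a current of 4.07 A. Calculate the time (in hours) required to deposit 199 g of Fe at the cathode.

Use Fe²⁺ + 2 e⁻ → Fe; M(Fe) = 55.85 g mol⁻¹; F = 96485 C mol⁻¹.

46.9 h

n(Fe) = m/M = 199 / 55.85 = 3.563 mol.
Each Fe atom requires 2 electrons, so n(e⁻) = 2 × 3.563 = 7.126 mol.
Q = n(e⁻)·F = 7.126 × 96485 = 687600 C.
t = Q/I = 687600 / 4.070 A = 168900 s = 46.9 h.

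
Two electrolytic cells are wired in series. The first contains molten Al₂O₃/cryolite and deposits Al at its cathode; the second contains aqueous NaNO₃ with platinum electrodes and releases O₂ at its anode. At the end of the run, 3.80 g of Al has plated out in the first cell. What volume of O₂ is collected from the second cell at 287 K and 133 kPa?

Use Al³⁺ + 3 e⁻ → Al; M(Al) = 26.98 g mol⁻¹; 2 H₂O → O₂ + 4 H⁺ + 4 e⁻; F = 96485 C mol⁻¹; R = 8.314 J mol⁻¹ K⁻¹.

n(Al) = 3.80 / 26.98 = 0.1408 mol, so n(e⁻) = 3 × 0.1408 = 0.4225 mol.
The cells are in series, so the same 0.4225 mol of electrons passes through the second cell.
2 H₂O → O₂ + 4 H⁺ + 4 e⁻ — 4 mol e⁻ per mol O₂, so n(O₂) = 0.4225/4 = 0.1056 mol.
V = nRT/P = (0.1056 × 8.314 × 287) / (133 × 10³) = 0.00190 m³ = 1.90 L.

1.90 L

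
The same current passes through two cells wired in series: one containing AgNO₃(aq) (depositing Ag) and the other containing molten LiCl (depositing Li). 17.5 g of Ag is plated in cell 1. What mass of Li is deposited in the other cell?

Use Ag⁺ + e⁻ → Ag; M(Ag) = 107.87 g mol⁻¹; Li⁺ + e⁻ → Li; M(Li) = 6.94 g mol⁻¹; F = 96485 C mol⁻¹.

n(Ag) = 17.5 / 107.87 = 0.1622 mol.
Since Ag⁺ + e⁻ → Ag, n(e⁻) passed = 1 × 0.1622 = 0.1622 mol.
Cells in series carry the same charge, so the same 0.1622 mol of electrons passes through cell 2.
Li⁺ + e⁻ → Li, so n(Li) = 0.1622 / 1 = 0.1622 mol.
m(Li) = 0.1622 × 6.94 = 1.13 g.

1.13 g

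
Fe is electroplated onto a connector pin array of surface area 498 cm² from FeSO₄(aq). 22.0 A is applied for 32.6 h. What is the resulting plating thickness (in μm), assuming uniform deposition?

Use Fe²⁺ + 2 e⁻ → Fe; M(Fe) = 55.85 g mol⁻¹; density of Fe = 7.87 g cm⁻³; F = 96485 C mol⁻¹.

Q = I·t = 22.00 × 117360 = 2582000 C; n(e⁻) = 26.76 mol.
n(Fe) = n(e⁻)/2 = 13.38 mol, so m = 13.38 × 55.85 = 747.3 g.
Volume = m/ρ = 747.3 / 7.87 = 94.95 cm³.
Thickness = V/A = 94.95 / 498 = 0.191 cm = 1910 μm.

1910 μm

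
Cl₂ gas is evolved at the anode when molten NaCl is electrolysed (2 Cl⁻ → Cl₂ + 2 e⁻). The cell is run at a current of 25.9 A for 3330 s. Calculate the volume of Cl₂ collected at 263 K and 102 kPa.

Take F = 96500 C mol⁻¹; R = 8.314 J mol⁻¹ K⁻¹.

9.58 L

Q = I·t = 25.90 A × 3330.0 s = 86250 C.
n(e⁻) = Q/F = 86250 / 96500 = 0.8938 mol.
2 electrons are transferred per Cl₂ molecule, so n(Cl₂) = 0.8938 / 2 = 0.4469 mol.
V = nRT/P = (0.4469 × 8.314 × 263) / (102 × 10³ Pa) = 0.00958 m³ = 9.58 L.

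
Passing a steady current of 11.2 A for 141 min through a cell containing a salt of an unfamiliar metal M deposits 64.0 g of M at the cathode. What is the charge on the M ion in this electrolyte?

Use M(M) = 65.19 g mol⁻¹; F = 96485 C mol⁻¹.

Q = I·t = 11.20 A × 8460.0 s = 94750 C, so n(e⁻) = 94750/96485 = 0.9820 mol.
n(M) deposited = 64.0 / 65.19 = 0.9817 mol.
Electrons per atom = n(e⁻)/n(M) = 0.9820 / 0.9817 = 1.00 ≈ 1, so the ion is M⁺.

+1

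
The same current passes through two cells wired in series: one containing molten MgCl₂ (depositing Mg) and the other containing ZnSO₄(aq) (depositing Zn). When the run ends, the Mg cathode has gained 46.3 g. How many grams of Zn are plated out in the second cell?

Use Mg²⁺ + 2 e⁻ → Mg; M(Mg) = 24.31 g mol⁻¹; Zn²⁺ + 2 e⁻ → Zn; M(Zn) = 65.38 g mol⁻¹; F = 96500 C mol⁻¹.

125 g

n(Mg) = 46.3 / 24.31 = 1.905 mol.
Since Mg²⁺ + 2 e⁻ → Mg, n(e⁻) passed = 2 × 1.905 = 3.809 mol.
Cells in series carry the same charge, so the same 3.809 mol of electrons passes through cell 2.
Zn²⁺ + 2 e⁻ → Zn, so n(Zn) = 3.809 / 2 = 1.905 mol.
m(Zn) = 1.905 × 65.38 = 125 g.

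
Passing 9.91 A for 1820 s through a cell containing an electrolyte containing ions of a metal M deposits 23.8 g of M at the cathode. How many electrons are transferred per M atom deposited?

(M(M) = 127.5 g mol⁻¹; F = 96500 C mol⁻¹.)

1

Q = I·t = 9.910 A × 1820.0 s = 18040 C, so n(e⁻) = 18040/96500 = 0.1869 mol.
n(M) deposited = 23.8 / 127.5 = 0.1867 mol.
Electrons per atom = n(e⁻)/n(M) = 0.1869 / 0.1867 = 1.00 ≈ 1, so the ion is M⁺.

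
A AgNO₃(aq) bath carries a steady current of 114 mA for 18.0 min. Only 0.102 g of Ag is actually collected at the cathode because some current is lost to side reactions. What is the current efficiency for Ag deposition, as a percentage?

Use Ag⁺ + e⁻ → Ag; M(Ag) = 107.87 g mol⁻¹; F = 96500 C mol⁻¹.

74.1 %

Q = I·t = 0.1140 × 1080.0 = 123.1 C; n(e⁻) = 123.1/96500 = 0.001276 mol.
Theoretical n(Ag) = n(e⁻)/1 = 0.001276 mol, i.e. m_theo = 0.001276 × 107.87 = 0.1376 g.
Efficiency = m_actual / m_theo = 0.102 / 0.1376 = 74.1 %.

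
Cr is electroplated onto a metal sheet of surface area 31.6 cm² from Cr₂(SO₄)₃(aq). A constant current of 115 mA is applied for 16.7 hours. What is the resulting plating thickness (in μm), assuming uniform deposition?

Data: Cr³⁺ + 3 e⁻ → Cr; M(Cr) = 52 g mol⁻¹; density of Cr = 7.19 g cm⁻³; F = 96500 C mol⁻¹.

54.7 μm

Q = I·t = 0.1150 × 60120 = 6914 C; n(e⁻) = 0.07165 mol.
n(Cr) = n(e⁻)/3 = 0.02388 mol, so m = 0.02388 × 52 = 1.242 g.
Volume = m/ρ = 1.242 / 7.19 = 0.1727 cm³.
Thickness = V/A = 0.1727 / 31.6 = 0.00547 cm = 54.7 μm.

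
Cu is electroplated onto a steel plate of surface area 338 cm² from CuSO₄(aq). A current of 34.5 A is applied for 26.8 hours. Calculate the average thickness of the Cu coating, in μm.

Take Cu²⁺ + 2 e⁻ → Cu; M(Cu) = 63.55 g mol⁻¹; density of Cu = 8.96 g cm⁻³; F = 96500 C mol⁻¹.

Q = I·t = 34.50 × 96480 = 3329000 C; n(e⁻) = 34.49 mol.
n(Cu) = n(e⁻)/2 = 17.25 mol, so m = 17.25 × 63.55 = 1096 g.
Volume = m/ρ = 1096 / 8.96 = 122.3 cm³.
Thickness = V/A = 122.3 / 338 = 0.362 cm = 3620 μm.

3620 μm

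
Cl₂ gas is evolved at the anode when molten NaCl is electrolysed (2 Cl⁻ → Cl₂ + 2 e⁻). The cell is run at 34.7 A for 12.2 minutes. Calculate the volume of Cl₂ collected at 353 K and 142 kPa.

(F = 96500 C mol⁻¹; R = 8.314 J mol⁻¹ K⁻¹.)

Q = I·t = 34.70 A × 732.00 s = 25400 C.
n(e⁻) = Q/F = 25400 / 96500 = 0.2632 mol.
2 electrons are transferred per Cl₂ molecule, so n(Cl₂) = 0.2632 / 2 = 0.1316 mol.
V = nRT/P = (0.1316 × 8.314 × 353) / (142 × 10³ Pa) = 0.00272 m³ = 2.72 L.

2.72 L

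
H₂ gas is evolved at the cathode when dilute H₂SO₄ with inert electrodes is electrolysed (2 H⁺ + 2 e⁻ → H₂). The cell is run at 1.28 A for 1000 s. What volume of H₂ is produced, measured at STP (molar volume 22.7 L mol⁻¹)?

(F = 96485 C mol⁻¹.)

Q = I·t = 1.280 A × 1000.0 s = 1280 C.
n(e⁻) = Q/F = 1280 / 96485 = 0.01327 mol.
2 electrons are transferred per H₂ molecule, so n(H₂) = 0.01327 / 2 = 0.006633 mol.
V = n × V_m = 0.006633 × 22.7 = 0.151 L.

0.151 L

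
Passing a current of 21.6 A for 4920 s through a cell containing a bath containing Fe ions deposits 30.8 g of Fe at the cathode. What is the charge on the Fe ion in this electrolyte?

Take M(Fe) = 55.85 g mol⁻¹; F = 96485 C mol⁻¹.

+2

Q = I·t = 21.60 A × 4920.0 s = 106300 C, so n(e⁻) = 106300/96485 = 1.101 mol.
n(Fe) deposited = 30.8 / 55.85 = 0.5515 mol.
Electrons per atom = n(e⁻)/n(Fe) = 1.101 / 0.5515 = 2.00 ≈ 2, so the ion is Fe²⁺.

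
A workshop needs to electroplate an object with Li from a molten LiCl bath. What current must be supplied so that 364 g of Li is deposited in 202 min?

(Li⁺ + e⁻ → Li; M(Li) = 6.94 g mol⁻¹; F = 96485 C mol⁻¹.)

418 A

n(Li) = 364 / 6.94 = 52.45 mol.
n(e⁻) = 1 × 52.45 = 52.45 mol.
Q = n(e⁻)·F = 52.45 × 96485 = 5061000 C.
I = Q/t = 5061000 / 12120 s = 418 A.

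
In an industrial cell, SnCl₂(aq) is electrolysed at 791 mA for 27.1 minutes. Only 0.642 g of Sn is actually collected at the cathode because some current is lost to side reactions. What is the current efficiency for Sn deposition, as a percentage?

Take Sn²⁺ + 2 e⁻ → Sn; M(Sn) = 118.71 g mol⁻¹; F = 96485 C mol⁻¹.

Q = I·t = 0.7910 × 1626.0 = 1286 C; n(e⁻) = 1286/96485 = 0.01333 mol.
Theoretical n(Sn) = n(e⁻)/2 = 0.006665 mol, i.e. m_theo = 0.006665 × 118.71 = 0.7912 g.
Efficiency = m_actual / m_theo = 0.642 / 0.7912 = 81.1 %.

81.1 %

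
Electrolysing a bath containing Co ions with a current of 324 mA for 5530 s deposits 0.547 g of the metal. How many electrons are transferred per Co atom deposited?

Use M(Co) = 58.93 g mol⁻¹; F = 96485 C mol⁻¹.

Q = I·t = 0.3240 A × 5530.0 s = 1792 C, so n(e⁻) = 1792/96485 = 0.01857 mol.
n(Co) deposited = 0.547 / 58.93 = 0.009282 mol.
Electrons per atom = n(e⁻)/n(Co) = 0.01857 / 0.009282 = 2.00 ≈ 2, so the ion is Co²⁺.

2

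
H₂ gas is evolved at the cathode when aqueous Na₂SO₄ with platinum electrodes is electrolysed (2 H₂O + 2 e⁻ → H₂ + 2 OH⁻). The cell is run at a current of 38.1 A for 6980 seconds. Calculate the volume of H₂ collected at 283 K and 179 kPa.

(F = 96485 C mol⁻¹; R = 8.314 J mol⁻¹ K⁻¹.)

18.1 L

Q = I·t = 38.10 A × 6980.0 s = 265900 C.
n(e⁻) = Q/F = 265900 / 96485 = 2.756 mol.
2 electrons are transferred per H₂ molecule, so n(H₂) = 2.756 / 2 = 1.378 mol.
V = nRT/P = (1.378 × 8.314 × 283) / (179 × 10³ Pa) = 0.0181 m³ = 18.1 L.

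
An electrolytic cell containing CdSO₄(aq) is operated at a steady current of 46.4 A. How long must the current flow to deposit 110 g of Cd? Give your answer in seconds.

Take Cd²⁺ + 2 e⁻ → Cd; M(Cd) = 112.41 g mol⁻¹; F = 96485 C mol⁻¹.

n(Cd) = m/M = 110 / 112.41 = 0.9786 mol.
Each Cd atom requires 2 electrons, so n(e⁻) = 2 × 0.9786 = 1.957 mol.
Q = n(e⁻)·F = 1.957 × 96485 = 188800 C.
t = Q/I = 188800 / 46.40 A = 4070 s.

4070 s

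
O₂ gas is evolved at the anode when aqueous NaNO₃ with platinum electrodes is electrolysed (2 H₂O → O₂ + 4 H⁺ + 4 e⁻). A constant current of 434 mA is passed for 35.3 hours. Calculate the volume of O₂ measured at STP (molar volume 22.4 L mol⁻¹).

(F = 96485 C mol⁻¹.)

3.20 L

Q = I·t = 0.4340 A × 127080 s = 55150 C.
n(e⁻) = Q/F = 55150 / 96485 = 0.5716 mol.
4 electrons are transferred per O₂ molecule, so n(O₂) = 0.5716 / 4 = 0.1429 mol.
V = n × V_m = 0.1429 × 22.4 = 3.20 L.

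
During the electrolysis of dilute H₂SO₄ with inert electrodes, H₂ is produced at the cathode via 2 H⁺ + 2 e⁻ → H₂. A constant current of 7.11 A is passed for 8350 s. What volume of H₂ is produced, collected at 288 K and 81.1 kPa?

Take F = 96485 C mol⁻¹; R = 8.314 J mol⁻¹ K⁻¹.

Q = I·t = 7.110 A × 8350.0 s = 59370 C.
n(e⁻) = Q/F = 59370 / 96485 = 0.6153 mol.
2 electrons are transferred per H₂ molecule, so n(H₂) = 0.6153 / 2 = 0.3077 mol.
V = nRT/P = (0.3077 × 8.314 × 288) / (81.1 × 10³ Pa) = 0.00908 m³ = 9.08 L.

9.08 L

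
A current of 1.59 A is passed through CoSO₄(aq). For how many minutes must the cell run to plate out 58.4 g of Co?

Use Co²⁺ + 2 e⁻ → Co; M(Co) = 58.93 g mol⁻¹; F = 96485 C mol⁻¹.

n(Co) = m/M = 58.4 / 58.93 = 0.9910 mol.
Each Co atom requires 2 electrons, so n(e⁻) = 2 × 0.9910 = 1.982 mol.
Q = n(e⁻)·F = 1.982 × 96485 = 191200 C.
t = Q/I = 191200 / 1.590 A = 120300 s = 2000 min.

2000 min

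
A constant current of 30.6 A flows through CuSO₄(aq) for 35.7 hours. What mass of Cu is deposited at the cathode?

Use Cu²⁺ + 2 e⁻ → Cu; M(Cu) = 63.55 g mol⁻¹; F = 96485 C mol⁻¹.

Q = I·t = 30.60 A × 128520 s = 3933000 C.
n(e⁻) = Q/F = 3933000 / 96485 = 40.76 mol.
Cu²⁺ + 2 e⁻ → Cu, so n(Cu) = n(e⁻)/2 = 20.38 mol.
m = n·M = 20.38 × 63.55 = 1300 g.

1300 g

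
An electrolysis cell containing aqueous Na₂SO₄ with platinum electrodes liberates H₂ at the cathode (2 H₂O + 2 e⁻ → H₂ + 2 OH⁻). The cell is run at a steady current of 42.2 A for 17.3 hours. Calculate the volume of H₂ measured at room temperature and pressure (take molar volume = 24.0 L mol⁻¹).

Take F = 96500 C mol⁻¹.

Q = I·t = 42.20 A × 62280 s = 2628000 C.
n(e⁻) = Q/F = 2628000 / 96500 = 27.24 mol.
2 electrons are transferred per H₂ molecule, so n(H₂) = 27.24 / 2 = 13.62 mol.
V = n × V_m = 13.62 × 24.0 = 327 L.

327 L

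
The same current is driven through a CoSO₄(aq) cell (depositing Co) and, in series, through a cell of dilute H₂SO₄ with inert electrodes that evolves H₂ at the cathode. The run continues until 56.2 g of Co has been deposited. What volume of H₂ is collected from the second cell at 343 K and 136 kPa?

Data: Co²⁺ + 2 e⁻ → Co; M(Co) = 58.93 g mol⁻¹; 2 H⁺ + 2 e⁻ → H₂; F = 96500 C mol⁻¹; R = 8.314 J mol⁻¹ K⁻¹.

n(Co) = 56.2 / 58.93 = 0.9537 mol, so n(e⁻) = 2 × 0.9537 = 1.907 mol.
The cells are in series, so the same 1.907 mol of electrons passes through the second cell.
2 H⁺ + 2 e⁻ → H₂ — 2 mol e⁻ per mol H₂, so n(H₂) = 1.907/2 = 0.9537 mol.
V = nRT/P = (0.9537 × 8.314 × 343) / (136 × 10³) = 0.0200 m³ = 20.0 L.

20.0 L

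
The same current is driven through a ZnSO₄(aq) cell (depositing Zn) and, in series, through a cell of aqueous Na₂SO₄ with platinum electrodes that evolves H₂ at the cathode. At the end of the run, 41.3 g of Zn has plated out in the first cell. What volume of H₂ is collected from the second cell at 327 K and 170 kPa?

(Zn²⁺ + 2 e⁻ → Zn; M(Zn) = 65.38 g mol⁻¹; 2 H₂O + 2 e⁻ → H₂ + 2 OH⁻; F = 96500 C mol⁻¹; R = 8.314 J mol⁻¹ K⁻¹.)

n(Zn) = 41.3 / 65.38 = 0.6317 mol, so n(e⁻) = 2 × 0.6317 = 1.263 mol.
The cells are in series, so the same 1.263 mol of electrons passes through the second cell.
2 H₂O + 2 e⁻ → H₂ + 2 OH⁻ — 2 mol e⁻ per mol H₂, so n(H₂) = 1.263/2 = 0.6317 mol.
V = nRT/P = (0.6317 × 8.314 × 327) / (170 × 10³) = 0.0101 m³ = 10.1 L.

10.1 L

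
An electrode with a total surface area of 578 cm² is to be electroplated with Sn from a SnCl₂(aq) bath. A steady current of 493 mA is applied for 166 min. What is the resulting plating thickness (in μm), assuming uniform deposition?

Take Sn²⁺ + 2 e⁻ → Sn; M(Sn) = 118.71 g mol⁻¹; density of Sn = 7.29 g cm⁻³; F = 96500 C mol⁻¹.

Q = I·t = 0.4930 × 9960.0 = 4910 C; n(e⁻) = 0.05088 mol.
n(Sn) = n(e⁻)/2 = 0.02544 mol, so m = 0.02544 × 118.71 = 3.020 g.
Volume = m/ρ = 3.020 / 7.29 = 0.4143 cm³.
Thickness = V/A = 0.4143 / 578 = 7.17 × 10⁻⁴ cm = 7.17 μm.

7.17 μm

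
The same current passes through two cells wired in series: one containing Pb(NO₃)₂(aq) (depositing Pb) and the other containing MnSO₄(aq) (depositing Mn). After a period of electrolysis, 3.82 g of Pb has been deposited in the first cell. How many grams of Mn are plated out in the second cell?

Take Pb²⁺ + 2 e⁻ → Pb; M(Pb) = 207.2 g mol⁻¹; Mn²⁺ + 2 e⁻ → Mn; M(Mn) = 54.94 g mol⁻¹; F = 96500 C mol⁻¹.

1.01 g

n(Pb) = 3.82 / 207.2 = 0.01844 mol.
Since Pb²⁺ + 2 e⁻ → Pb, n(e⁻) passed = 2 × 0.01844 = 0.03687 mol.
Cells in series carry the same charge, so the same 0.03687 mol of electrons passes through cell 2.
Mn²⁺ + 2 e⁻ → Mn, so n(Mn) = 0.03687 / 2 = 0.01844 mol.
m(Mn) = 0.01844 × 54.94 = 1.01 g.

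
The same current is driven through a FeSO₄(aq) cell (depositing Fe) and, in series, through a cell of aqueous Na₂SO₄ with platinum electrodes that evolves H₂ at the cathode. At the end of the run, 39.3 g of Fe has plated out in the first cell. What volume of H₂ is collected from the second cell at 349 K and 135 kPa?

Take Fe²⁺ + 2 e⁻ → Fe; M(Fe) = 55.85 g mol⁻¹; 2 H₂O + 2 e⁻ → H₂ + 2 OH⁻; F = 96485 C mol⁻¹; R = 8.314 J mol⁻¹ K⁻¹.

n(Fe) = 39.3 / 55.85 = 0.7037 mol, so n(e⁻) = 2 × 0.7037 = 1.407 mol.
The cells are in series, so the same 1.407 mol of electrons passes through the second cell.
2 H₂O + 2 e⁻ → H₂ + 2 OH⁻ — 2 mol e⁻ per mol H₂, so n(H₂) = 1.407/2 = 0.7037 mol.
V = nRT/P = (0.7037 × 8.314 × 349) / (135 × 10³) = 0.0151 m³ = 15.1 L.

15.1 L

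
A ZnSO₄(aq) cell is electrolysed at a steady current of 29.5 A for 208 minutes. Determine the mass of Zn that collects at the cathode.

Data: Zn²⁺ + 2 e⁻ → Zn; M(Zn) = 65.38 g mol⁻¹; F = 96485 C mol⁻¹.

125 g

Q = I·t = 29.50 A × 12480 s = 368200 C.
n(e⁻) = Q/F = 368200 / 96485 = 3.816 mol.
Zn²⁺ + 2 e⁻ → Zn, so n(Zn) = n(e⁻)/2 = 1.908 mol.
m = n·M = 1.908 × 65.38 = 125 g.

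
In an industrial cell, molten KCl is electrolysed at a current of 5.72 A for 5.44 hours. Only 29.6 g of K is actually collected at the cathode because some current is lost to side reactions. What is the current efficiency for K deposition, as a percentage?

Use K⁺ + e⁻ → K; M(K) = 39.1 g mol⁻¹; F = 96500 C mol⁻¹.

65.2 %

Q = I·t = 5.720 × 19584 = 112000 C; n(e⁻) = 112000/96500 = 1.161 mol.
Theoretical n(K) = n(e⁻)/1 = 1.161 mol, i.e. m_theo = 1.161 × 39.1 = 45.39 g.
Efficiency = m_actual / m_theo = 29.6 / 45.39 = 65.2 %.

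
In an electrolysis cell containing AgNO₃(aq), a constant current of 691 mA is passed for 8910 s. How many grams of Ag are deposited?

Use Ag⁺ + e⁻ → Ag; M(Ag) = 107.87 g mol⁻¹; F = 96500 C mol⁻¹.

6.88 g

Q = I·t = 0.6910 A × 8910.0 s = 6157 C.
n(e⁻) = Q/F = 6157 / 96500 = 0.06380 mol.
Ag⁺ + e⁻ → Ag, so n(Ag) = n(e⁻)/1 = 0.06380 mol.
m = n·M = 0.06380 × 107.87 = 6.88 g.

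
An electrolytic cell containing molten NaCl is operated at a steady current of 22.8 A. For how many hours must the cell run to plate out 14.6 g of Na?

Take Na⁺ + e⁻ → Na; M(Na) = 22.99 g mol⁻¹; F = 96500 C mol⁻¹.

n(Na) = m/M = 14.6 / 22.99 = 0.6351 mol.
Each Na atom requires 1 electron, so n(e⁻) = 1 × 0.6351 = 0.6351 mol.
Q = n(e⁻)·F = 0.6351 × 96500 = 61280 C.
t = Q/I = 61280 / 22.80 A = 2688 s = 0.747 h.

0.747 h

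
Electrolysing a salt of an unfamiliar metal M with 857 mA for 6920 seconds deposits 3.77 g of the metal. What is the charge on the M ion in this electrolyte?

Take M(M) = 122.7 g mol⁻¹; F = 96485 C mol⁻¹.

Q = I·t = 0.8570 A × 6920.0 s = 5930 C, so n(e⁻) = 5930/96485 = 0.06146 mol.
n(M) deposited = 3.77 / 122.7 = 0.03073 mol.
Electrons per atom = n(e⁻)/n(M) = 0.06146 / 0.03073 = 2.00 ≈ 2, so the ion is M²⁺.

+2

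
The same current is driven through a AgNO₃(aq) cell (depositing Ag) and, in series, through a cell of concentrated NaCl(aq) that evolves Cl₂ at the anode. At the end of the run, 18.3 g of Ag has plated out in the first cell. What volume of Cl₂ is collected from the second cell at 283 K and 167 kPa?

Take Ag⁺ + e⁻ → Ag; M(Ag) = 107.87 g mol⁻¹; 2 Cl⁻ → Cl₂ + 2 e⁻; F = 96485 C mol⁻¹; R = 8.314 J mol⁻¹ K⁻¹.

1.20 L

n(Ag) = 18.3 / 107.87 = 0.1696 mol, so n(e⁻) = 1 × 0.1696 = 0.1696 mol.
The cells are in series, so the same 0.1696 mol of electrons passes through the second cell.
2 Cl⁻ → Cl₂ + 2 e⁻ — 2 mol e⁻ per mol Cl₂, so n(Cl₂) = 0.1696/2 = 0.08482 mol.
V = nRT/P = (0.08482 × 8.314 × 283) / (167 × 10³) = 0.00120 m³ = 1.20 L.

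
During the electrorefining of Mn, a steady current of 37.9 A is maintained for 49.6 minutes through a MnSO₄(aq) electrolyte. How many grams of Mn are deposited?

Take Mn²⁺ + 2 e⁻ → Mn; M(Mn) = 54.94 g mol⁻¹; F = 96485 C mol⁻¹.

32.1 g

Q = I·t = 37.90 A × 2976.0 s = 112800 C.
n(e⁻) = Q/F = 112800 / 96485 = 1.169 mol.
Mn²⁺ + 2 e⁻ → Mn, so n(Mn) = n(e⁻)/2 = 0.5845 mol.
m = n·M = 0.5845 × 54.94 = 32.1 g.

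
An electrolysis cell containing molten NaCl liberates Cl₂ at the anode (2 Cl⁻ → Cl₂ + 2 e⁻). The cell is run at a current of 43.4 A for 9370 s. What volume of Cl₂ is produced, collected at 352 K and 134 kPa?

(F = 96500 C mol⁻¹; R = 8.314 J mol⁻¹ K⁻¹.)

Q = I·t = 43.40 A × 9370.0 s = 406700 C.
n(e⁻) = Q/F = 406700 / 96500 = 4.214 mol.
2 electrons are transferred per Cl₂ molecule, so n(Cl₂) = 4.214 / 2 = 2.107 mol.
V = nRT/P = (2.107 × 8.314 × 352) / (134 × 10³ Pa) = 0.0460 m³ = 46.0 L.

46.0 L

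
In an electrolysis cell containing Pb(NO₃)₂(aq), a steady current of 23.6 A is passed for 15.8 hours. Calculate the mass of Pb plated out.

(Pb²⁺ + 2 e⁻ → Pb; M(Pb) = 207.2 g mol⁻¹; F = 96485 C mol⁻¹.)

Q = I·t = 23.60 A × 56880 s = 1342000 C.
n(e⁻) = Q/F = 1342000 / 96485 = 13.91 mol.
Pb²⁺ + 2 e⁻ → Pb, so n(Pb) = n(e⁻)/2 = 6.956 mol.
m = n·M = 6.956 × 207.2 = 1440 g.

1440 g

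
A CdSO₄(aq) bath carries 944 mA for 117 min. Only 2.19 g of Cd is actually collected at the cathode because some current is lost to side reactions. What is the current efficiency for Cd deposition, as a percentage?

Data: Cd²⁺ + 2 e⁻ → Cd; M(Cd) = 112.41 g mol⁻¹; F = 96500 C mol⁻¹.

Q = I·t = 0.9440 × 7020.0 = 6627 C; n(e⁻) = 6627/96500 = 0.06867 mol.
Theoretical n(Cd) = n(e⁻)/2 = 0.03434 mol, i.e. m_theo = 0.03434 × 112.41 = 3.860 g.
Efficiency = m_actual / m_theo = 2.19 / 3.860 = 56.7 %.

56.7 %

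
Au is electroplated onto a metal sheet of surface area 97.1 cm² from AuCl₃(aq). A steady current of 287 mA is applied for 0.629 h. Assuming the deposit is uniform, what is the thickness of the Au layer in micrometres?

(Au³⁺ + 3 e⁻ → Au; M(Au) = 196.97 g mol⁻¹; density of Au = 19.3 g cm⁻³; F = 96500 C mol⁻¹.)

2.36 μm

Q = I·t = 0.2870 × 2264.4 = 649.9 C; n(e⁻) = 0.006735 mol.
n(Au) = n(e⁻)/3 = 0.002245 mol, so m = 0.002245 × 196.97 = 0.4422 g.
Volume = m/ρ = 0.4422 / 19.3 = 0.02291 cm³.
Thickness = V/A = 0.02291 / 97.1 = 2.36 × 10⁻⁴ cm = 2.36 μm.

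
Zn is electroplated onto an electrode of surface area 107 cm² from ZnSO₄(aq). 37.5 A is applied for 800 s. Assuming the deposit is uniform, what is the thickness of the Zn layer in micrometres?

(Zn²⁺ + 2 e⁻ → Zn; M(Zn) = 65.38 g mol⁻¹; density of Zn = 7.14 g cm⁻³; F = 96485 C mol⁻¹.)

133 μm

Q = I·t = 37.50 × 800.00 = 30000 C; n(e⁻) = 0.3109 mol.
n(Zn) = n(e⁻)/2 = 0.1555 mol, so m = 0.1555 × 65.38 = 10.16 g.
Volume = m/ρ = 10.16 / 7.14 = 1.424 cm³.
Thickness = V/A = 1.424 / 107 = 0.0133 cm = 133 μm.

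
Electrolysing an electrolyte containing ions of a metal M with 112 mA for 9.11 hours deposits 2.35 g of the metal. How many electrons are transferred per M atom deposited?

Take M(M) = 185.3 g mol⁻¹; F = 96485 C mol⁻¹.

Q = I·t = 0.1120 A × 32796 s = 3673 C, so n(e⁻) = 3673/96485 = 0.03807 mol.
n(M) deposited = 2.35 / 185.3 = 0.01268 mol.
Electrons per atom = n(e⁻)/n(M) = 0.03807 / 0.01268 = 3.00 ≈ 3, so the ion is M³⁺.

3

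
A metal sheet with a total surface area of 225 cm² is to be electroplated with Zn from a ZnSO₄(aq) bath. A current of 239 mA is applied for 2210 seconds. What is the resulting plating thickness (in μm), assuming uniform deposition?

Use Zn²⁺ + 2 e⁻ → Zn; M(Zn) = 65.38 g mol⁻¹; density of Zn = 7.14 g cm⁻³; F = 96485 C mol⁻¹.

Q = I·t = 0.2390 × 2210.0 = 528.2 C; n(e⁻) = 0.005474 mol.
n(Zn) = n(e⁻)/2 = 0.002737 mol, so m = 0.002737 × 65.38 = 0.1790 g.
Volume = m/ρ = 0.1790 / 7.14 = 0.02506 cm³.
Thickness = V/A = 0.02506 / 225 = 1.11 × 10⁻⁴ cm = 1.11 μm.

1.11 μm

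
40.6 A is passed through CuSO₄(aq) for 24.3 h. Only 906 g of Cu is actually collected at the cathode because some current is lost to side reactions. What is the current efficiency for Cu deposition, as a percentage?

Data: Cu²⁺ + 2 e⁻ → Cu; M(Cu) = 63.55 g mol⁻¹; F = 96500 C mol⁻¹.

Q = I·t = 40.60 × 87480 = 3552000 C; n(e⁻) = 3552000/96500 = 36.81 mol.
Theoretical n(Cu) = n(e⁻)/2 = 18.40 mol, i.e. m_theo = 18.40 × 63.55 = 1169 g.
Efficiency = m_actual / m_theo = 906 / 1169 = 77.5 %.

77.5 %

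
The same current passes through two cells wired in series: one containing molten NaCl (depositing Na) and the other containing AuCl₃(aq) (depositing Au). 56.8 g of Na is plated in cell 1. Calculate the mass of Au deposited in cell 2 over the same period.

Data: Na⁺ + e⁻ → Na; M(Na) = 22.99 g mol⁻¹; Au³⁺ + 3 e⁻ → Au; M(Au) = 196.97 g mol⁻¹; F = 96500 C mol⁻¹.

162 g

n(Na) = 56.8 / 22.99 = 2.471 mol.
Since Na⁺ + e⁻ → Na, n(e⁻) passed = 1 × 2.471 = 2.471 mol.
Cells in series carry the same charge, so the same 2.471 mol of electrons passes through cell 2.
Au³⁺ + 3 e⁻ → Au, so n(Au) = 2.471 / 3 = 0.8235 mol.
m(Au) = 0.8235 × 196.97 = 162 g.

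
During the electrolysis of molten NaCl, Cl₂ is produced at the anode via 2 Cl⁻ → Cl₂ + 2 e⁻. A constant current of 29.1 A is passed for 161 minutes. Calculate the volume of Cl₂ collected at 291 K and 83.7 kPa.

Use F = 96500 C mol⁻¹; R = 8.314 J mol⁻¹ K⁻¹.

42.1 L

Q = I·t = 29.10 A × 9660.0 s = 281100 C.
n(e⁻) = Q/F = 281100 / 96500 = 2.913 mol.
2 electrons are transferred per Cl₂ molecule, so n(Cl₂) = 2.913 / 2 = 1.457 mol.
V = nRT/P = (1.457 × 8.314 × 291) / (83.7 × 10³ Pa) = 0.0421 m³ = 42.1 L.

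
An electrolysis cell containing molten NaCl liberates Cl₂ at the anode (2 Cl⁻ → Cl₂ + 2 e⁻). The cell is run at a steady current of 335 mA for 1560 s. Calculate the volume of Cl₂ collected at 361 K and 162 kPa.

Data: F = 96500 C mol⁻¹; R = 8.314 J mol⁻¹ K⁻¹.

0.0502 L

Q = I·t = 0.3350 A × 1560.0 s = 522.6 C.
n(e⁻) = Q/F = 522.6 / 96500 = 0.005416 mol.
2 electrons are transferred per Cl₂ molecule, so n(Cl₂) = 0.005416 / 2 = 0.002708 mol.
V = nRT/P = (0.002708 × 8.314 × 361) / (162 × 10³ Pa) = 5.02 × 10⁻⁵ m³ = 0.0502 L.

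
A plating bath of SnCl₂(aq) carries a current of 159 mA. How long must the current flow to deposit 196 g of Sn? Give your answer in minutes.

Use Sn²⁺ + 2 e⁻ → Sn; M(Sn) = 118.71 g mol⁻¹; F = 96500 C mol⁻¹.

33400 min

n(Sn) = m/M = 196 / 118.71 = 1.651 mol.
Each Sn atom requires 2 electrons, so n(e⁻) = 2 × 1.651 = 3.302 mol.
Q = n(e⁻)·F = 3.302 × 96500 = 318700 C.
t = Q/I = 318700 / 0.1590 A = 2004000 s = 33400 min.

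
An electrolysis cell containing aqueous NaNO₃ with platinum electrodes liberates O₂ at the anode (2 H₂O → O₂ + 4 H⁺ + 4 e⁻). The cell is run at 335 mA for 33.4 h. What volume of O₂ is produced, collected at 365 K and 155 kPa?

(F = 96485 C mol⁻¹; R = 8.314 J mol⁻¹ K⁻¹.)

2.04 L

Q = I·t = 0.3350 A × 120240 s = 40280 C.
n(e⁻) = Q/F = 40280 / 96485 = 0.4175 mol.
4 electrons are transferred per O₂ molecule, so n(O₂) = 0.4175 / 4 = 0.1044 mol.
V = nRT/P = (0.1044 × 8.314 × 365) / (155 × 10³ Pa) = 0.00204 m³ = 2.04 L.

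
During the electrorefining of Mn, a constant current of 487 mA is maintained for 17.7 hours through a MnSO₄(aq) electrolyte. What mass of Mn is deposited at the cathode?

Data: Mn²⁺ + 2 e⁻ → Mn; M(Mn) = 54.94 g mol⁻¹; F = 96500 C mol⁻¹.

Q = I·t = 0.4870 A × 63720 s = 31030 C.
n(e⁻) = Q/F = 31030 / 96500 = 0.3216 mol.
Mn²⁺ + 2 e⁻ → Mn, so n(Mn) = n(e⁻)/2 = 0.1608 mol.
m = n·M = 0.1608 × 54.94 = 8.83 g.

8.83 g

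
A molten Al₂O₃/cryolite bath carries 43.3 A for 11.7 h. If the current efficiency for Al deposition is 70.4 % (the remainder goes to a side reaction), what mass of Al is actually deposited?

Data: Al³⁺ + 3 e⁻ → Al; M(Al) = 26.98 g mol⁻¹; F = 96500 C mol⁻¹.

120 g

Q = I·t = 43.30 × 42120 = 1824000 C.
n(e⁻) = 1824000/96500 = 18.90 mol; theoretically n(Al) = 18.90/3 = 6.300 mol, m_theo = 170.0 g.
At 70.4 % efficiency, m_actual = 0.704 × 170.0 = 120 g.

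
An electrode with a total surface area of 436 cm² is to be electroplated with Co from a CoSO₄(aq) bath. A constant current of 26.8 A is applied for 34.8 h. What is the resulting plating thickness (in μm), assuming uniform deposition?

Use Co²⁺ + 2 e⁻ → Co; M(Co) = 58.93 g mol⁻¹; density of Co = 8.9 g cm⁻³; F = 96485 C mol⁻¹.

2640 μm

Q = I·t = 26.80 × 125280 = 3358000 C; n(e⁻) = 34.80 mol.
n(Co) = n(e⁻)/2 = 17.40 mol, so m = 17.40 × 58.93 = 1025 g.
Volume = m/ρ = 1025 / 8.9 = 115.2 cm³.
Thickness = V/A = 115.2 / 436 = 0.264 cm = 2640 μm.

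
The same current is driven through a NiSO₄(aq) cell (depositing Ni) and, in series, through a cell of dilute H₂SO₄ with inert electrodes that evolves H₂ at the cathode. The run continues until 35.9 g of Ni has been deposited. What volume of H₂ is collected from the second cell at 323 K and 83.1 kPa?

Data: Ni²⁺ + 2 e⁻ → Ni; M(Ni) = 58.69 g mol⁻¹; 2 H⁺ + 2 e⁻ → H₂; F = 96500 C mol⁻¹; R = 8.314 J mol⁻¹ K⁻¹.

n(Ni) = 35.9 / 58.69 = 0.6117 mol, so n(e⁻) = 2 × 0.6117 = 1.223 mol.
The cells are in series, so the same 1.223 mol of electrons passes through the second cell.
2 H⁺ + 2 e⁻ → H₂ — 2 mol e⁻ per mol H₂, so n(H₂) = 1.223/2 = 0.6117 mol.
V = nRT/P = (0.6117 × 8.314 × 323) / (83.1 × 10³) = 0.0198 m³ = 19.8 L.

19.8 L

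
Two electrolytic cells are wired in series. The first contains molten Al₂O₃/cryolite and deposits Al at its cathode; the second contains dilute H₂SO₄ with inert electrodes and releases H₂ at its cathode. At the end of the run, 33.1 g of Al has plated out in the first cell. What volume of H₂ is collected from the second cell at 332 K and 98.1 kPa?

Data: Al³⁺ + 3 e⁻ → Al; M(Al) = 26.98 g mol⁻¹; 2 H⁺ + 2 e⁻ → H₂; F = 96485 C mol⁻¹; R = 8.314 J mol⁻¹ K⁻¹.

n(Al) = 33.1 / 26.98 = 1.227 mol, so n(e⁻) = 3 × 1.227 = 3.681 mol.
The cells are in series, so the same 3.681 mol of electrons passes through the second cell.
2 H⁺ + 2 e⁻ → H₂ — 2 mol e⁻ per mol H₂, so n(H₂) = 3.681/2 = 1.840 mol.
V = nRT/P = (1.840 × 8.314 × 332) / (98.1 × 10³) = 0.0518 m³ = 51.8 L.

51.8 L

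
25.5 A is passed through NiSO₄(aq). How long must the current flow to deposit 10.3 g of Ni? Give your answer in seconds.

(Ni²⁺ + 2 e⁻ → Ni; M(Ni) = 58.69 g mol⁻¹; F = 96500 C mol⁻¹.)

1330 s

n(Ni) = m/M = 10.3 / 58.69 = 0.1755 mol.
Each Ni atom requires 2 electrons, so n(e⁻) = 2 × 0.1755 = 0.3510 mol.
Q = n(e⁻)·F = 0.3510 × 96500 = 33870 C.
t = Q/I = 33870 / 25.50 A = 1328 s.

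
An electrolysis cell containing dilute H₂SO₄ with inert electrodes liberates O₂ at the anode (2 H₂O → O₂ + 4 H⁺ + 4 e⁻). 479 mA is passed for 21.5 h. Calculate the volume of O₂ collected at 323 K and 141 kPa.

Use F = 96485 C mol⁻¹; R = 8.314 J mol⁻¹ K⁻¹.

Q = I·t = 0.4790 A × 77400 s = 37070 C.
n(e⁻) = Q/F = 37070 / 96485 = 0.3843 mol.
4 electrons are transferred per O₂ molecule, so n(O₂) = 0.3843 / 4 = 0.09606 mol.
V = nRT/P = (0.09606 × 8.314 × 323) / (141 × 10³ Pa) = 0.00183 m³ = 1.83 L.

1.83 L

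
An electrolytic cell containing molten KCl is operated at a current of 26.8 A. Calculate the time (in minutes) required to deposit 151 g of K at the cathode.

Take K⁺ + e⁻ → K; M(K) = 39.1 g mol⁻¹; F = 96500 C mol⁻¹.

232 min

n(K) = m/M = 151 / 39.1 = 3.862 mol.
Each K atom requires 1 electron, so n(e⁻) = 1 × 3.862 = 3.862 mol.
Q = n(e⁻)·F = 3.862 × 96500 = 372700 C.
t = Q/I = 372700 / 26.80 A = 13910 s = 232 min.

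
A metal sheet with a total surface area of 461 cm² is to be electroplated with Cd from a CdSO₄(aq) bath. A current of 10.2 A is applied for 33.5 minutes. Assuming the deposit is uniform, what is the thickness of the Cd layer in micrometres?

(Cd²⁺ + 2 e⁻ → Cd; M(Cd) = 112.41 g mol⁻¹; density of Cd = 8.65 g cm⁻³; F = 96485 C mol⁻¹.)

Q = I·t = 10.20 × 2010.0 = 20500 C; n(e⁻) = 0.2125 mol.
n(Cd) = n(e⁻)/2 = 0.1062 mol, so m = 0.1062 × 112.41 = 11.94 g.
Volume = m/ρ = 11.94 / 8.65 = 1.381 cm³.
Thickness = V/A = 1.381 / 461 = 0.00299 cm = 29.9 μm.

29.9 μm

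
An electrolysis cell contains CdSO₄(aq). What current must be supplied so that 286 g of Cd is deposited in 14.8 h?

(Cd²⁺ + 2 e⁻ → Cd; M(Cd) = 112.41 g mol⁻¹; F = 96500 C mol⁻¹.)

9.22 A

n(Cd) = 286 / 112.41 = 2.544 mol.
n(e⁻) = 2 × 2.544 = 5.089 mol.
Q = n(e⁻)·F = 5.089 × 96500 = 491000 C.
I = Q/t = 491000 / 53280 s = 9.22 A.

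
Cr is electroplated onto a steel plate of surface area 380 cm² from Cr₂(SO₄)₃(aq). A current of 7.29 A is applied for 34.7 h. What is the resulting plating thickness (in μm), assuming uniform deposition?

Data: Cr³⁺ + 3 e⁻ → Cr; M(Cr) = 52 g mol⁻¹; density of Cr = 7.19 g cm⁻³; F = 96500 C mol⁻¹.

Q = I·t = 7.290 × 124920 = 910700 C; n(e⁻) = 9.437 mol.
n(Cr) = n(e⁻)/3 = 3.146 mol, so m = 3.146 × 52 = 163.6 g.
Volume = m/ρ = 163.6 / 7.19 = 22.75 cm³.
Thickness = V/A = 22.75 / 380 = 0.0599 cm = 599 μm.

599 μm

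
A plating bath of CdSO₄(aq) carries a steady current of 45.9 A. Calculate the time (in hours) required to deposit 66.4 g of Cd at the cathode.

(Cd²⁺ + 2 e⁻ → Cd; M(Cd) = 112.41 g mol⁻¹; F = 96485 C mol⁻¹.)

n(Cd) = m/M = 66.4 / 112.41 = 0.5907 mol.
Each Cd atom requires 2 electrons, so n(e⁻) = 2 × 0.5907 = 1.181 mol.
Q = n(e⁻)·F = 1.181 × 96485 = 114000 C.
t = Q/I = 114000 / 45.90 A = 2483 s = 0.690 h.

0.690 h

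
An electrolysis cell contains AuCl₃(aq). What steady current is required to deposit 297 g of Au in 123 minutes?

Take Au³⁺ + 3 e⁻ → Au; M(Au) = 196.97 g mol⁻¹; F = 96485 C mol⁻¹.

59.1 A

n(Au) = 297 / 196.97 = 1.508 mol.
n(e⁻) = 3 × 1.508 = 4.524 mol.
Q = n(e⁻)·F = 4.524 × 96485 = 436500 C.
I = Q/t = 436500 / 7380.0 s = 59.1 A.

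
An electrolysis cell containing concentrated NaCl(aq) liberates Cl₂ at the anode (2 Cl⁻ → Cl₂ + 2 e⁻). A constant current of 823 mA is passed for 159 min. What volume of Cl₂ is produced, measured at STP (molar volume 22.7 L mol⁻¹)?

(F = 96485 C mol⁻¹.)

0.924 L

Q = I·t = 0.8230 A × 9540.0 s = 7851 C.
n(e⁻) = Q/F = 7851 / 96485 = 0.08137 mol.
2 electrons are transferred per Cl₂ molecule, so n(Cl₂) = 0.08137 / 2 = 0.04069 mol.
V = n × V_m = 0.04069 × 22.7 = 0.924 L.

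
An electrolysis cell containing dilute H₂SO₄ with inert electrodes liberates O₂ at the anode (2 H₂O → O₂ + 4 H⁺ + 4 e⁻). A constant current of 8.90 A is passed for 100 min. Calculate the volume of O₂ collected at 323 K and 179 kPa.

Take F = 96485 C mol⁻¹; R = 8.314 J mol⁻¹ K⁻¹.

Q = I·t = 8.900 A × 6000.0 s = 53400 C.
n(e⁻) = Q/F = 53400 / 96485 = 0.5535 mol.
4 electrons are transferred per O₂ molecule, so n(O₂) = 0.5535 / 4 = 0.1384 mol.
V = nRT/P = (0.1384 × 8.314 × 323) / (179 × 10³ Pa) = 0.00208 m³ = 2.08 L.

2.08 L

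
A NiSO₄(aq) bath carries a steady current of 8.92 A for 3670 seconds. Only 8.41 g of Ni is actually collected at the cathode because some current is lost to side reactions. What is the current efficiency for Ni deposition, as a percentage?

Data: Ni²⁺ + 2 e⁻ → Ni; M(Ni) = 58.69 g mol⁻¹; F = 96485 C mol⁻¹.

84.5 %

Q = I·t = 8.920 × 3670.0 = 32740 C; n(e⁻) = 32740/96485 = 0.3393 mol.
Theoretical n(Ni) = n(e⁻)/2 = 0.1696 mol, i.e. m_theo = 0.1696 × 58.69 = 9.956 g.
Efficiency = m_actual / m_theo = 8.41 / 9.956 = 84.5 %.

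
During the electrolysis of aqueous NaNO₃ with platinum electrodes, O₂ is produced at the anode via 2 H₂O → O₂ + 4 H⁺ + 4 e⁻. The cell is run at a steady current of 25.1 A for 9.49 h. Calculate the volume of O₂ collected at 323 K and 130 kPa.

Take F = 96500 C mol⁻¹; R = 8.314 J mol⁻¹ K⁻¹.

45.9 L

Q = I·t = 25.10 A × 34164 s = 857500 C.
n(e⁻) = Q/F = 857500 / 96500 = 8.886 mol.
4 electrons are transferred per O₂ molecule, so n(O₂) = 8.886 / 4 = 2.222 mol.
V = nRT/P = (2.222 × 8.314 × 323) / (130 × 10³ Pa) = 0.0459 m³ = 45.9 L.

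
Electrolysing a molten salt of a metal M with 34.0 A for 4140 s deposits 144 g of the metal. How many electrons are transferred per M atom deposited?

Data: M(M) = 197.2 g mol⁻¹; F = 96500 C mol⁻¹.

Q = I·t = 34.00 A × 4140.0 s = 140800 C, so n(e⁻) = 140800/96500 = 1.459 mol.
n(M) deposited = 144 / 197.2 = 0.7302 mol.
Electrons per atom = n(e⁻)/n(M) = 1.459 / 0.7302 = 2.00 ≈ 2, so the ion is M²⁺.

2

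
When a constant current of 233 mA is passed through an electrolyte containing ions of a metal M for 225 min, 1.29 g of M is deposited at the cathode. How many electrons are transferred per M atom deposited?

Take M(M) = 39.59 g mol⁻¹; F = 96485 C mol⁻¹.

1

Q = I·t = 0.2330 A × 13500 s = 3146 C, so n(e⁻) = 3146/96485 = 0.03260 mol.
n(M) deposited = 1.29 / 39.59 = 0.03258 mol.
Electrons per atom = n(e⁻)/n(M) = 0.03260 / 0.03258 = 1.00 ≈ 1, so the ion is M⁺.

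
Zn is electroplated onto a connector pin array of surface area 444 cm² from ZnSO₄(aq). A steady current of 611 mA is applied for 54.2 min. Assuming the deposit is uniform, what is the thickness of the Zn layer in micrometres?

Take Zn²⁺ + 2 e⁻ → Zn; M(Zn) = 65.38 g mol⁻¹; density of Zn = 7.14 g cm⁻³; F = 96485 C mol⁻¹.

2.12 μm

Q = I·t = 0.6110 × 3252.0 = 1987 C; n(e⁻) = 0.02059 mol.
n(Zn) = n(e⁻)/2 = 0.01030 mol, so m = 0.01030 × 65.38 = 0.6732 g.
Volume = m/ρ = 0.6732 / 7.14 = 0.09429 cm³.
Thickness = V/A = 0.09429 / 444 = 2.12 × 10⁻⁴ cm = 2.12 μm.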